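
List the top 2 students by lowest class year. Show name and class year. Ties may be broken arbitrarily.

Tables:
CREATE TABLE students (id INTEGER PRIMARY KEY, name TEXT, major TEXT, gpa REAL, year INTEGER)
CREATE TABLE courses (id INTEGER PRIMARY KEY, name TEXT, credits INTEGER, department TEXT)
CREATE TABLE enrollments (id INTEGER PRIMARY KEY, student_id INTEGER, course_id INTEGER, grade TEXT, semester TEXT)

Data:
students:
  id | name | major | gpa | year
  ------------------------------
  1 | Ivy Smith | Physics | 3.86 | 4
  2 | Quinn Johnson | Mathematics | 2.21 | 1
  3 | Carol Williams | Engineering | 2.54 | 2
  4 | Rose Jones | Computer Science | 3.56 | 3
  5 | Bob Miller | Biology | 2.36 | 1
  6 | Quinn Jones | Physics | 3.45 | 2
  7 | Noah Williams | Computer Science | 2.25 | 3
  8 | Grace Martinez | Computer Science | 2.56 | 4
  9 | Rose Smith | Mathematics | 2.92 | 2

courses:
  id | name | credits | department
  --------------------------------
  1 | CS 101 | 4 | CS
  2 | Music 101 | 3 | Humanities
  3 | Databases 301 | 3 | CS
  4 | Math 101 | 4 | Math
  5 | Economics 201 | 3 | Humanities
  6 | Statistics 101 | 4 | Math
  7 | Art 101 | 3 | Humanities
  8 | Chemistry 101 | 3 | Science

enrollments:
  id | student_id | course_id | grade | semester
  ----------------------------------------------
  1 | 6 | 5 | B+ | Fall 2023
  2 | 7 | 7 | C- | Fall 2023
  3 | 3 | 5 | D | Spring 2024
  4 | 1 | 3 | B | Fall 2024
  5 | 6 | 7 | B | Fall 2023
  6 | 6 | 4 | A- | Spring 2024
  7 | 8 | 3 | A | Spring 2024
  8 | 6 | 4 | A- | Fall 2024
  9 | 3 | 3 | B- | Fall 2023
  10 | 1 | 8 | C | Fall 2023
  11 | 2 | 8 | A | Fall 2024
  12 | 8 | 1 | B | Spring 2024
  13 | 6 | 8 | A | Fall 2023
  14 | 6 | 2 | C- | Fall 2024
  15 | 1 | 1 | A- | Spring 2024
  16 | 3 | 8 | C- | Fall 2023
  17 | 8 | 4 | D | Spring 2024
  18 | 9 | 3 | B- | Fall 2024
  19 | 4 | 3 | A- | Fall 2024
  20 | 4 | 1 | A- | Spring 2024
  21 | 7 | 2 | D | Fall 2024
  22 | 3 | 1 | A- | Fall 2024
SELECT name, year FROM students ORDER BY year ASC LIMIT 2

Execution result:
name | year
Quinn Johnson | 1
Bob Miller | 1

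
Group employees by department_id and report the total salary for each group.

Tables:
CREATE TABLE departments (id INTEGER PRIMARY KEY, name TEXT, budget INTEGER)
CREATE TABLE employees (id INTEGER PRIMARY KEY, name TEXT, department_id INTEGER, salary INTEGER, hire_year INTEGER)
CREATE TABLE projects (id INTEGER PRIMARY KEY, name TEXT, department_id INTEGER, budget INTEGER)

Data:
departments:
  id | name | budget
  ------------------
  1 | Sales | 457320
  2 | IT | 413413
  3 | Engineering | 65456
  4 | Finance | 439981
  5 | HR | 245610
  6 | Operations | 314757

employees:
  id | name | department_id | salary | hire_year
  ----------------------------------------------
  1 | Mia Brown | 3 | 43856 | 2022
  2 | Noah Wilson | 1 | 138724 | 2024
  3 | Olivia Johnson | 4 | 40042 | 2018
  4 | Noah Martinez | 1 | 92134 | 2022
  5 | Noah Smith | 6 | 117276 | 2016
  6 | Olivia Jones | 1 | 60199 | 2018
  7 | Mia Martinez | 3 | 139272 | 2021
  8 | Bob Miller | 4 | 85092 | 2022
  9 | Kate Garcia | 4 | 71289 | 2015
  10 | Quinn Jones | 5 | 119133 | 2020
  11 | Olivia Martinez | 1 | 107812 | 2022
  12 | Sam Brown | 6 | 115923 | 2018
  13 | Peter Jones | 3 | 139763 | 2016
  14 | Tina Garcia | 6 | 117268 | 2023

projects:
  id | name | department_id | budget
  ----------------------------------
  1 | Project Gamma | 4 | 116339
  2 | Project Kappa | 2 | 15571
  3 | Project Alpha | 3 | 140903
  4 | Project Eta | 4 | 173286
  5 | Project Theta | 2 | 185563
SELECT department_id, SUM(salary) AS sum_salary FROM employees GROUP BY department_id

Execution result:
department_id | sum_salary
1 | 398869
3 | 322891
4 | 196423
5 | 119133
6 | 350467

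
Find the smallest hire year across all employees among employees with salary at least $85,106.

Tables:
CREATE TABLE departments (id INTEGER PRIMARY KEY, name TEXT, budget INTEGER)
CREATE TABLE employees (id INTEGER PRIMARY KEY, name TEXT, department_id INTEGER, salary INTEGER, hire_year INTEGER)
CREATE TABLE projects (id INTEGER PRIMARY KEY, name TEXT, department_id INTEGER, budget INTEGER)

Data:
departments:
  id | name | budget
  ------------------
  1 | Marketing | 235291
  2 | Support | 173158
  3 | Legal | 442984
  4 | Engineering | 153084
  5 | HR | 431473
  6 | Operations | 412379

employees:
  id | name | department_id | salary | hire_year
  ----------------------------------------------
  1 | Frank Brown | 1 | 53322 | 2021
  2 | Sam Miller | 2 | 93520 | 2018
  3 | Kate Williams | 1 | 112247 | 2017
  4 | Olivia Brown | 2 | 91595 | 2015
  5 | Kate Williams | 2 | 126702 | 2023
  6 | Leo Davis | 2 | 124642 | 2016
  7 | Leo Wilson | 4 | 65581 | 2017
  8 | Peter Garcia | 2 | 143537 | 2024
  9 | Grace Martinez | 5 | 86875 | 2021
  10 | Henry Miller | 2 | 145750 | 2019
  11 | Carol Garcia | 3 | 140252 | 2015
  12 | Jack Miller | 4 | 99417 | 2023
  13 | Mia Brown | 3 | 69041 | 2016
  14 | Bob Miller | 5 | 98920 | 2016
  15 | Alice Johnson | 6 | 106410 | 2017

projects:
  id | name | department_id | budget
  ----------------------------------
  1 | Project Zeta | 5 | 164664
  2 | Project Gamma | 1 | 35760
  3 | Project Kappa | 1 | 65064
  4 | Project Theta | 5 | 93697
SELECT MIN(hire_year) FROM employees WHERE salary >= 85106

Execution result:
2015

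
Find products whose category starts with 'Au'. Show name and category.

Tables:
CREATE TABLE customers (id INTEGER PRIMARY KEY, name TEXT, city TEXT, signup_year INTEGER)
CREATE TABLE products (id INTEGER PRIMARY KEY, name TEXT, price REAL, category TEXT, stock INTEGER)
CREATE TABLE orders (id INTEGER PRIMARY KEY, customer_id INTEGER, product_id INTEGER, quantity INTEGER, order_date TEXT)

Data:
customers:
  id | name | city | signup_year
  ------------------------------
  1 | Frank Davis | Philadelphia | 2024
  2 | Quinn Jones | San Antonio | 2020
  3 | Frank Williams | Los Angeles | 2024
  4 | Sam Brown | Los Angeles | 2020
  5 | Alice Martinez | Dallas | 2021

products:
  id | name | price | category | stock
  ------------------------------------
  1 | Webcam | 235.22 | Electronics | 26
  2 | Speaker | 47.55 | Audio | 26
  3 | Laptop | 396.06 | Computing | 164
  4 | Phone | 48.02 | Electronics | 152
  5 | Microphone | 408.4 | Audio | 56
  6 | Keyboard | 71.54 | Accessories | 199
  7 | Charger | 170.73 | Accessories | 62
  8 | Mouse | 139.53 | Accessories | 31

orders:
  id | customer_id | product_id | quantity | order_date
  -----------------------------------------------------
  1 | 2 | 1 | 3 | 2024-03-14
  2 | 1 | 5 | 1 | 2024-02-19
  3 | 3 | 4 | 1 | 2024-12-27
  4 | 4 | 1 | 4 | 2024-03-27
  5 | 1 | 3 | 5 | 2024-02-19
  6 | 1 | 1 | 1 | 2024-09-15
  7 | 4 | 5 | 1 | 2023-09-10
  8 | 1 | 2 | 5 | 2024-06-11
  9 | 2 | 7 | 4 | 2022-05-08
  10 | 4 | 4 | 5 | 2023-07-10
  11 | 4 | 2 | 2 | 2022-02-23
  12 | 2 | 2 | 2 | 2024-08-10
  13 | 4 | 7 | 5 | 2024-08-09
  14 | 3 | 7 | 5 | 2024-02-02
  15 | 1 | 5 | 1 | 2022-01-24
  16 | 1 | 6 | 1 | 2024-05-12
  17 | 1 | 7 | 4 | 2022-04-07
SELECT name, category FROM products WHERE category LIKE 'Au%'

Execution result:
name | category
Speaker | Audio
Microphone | Audio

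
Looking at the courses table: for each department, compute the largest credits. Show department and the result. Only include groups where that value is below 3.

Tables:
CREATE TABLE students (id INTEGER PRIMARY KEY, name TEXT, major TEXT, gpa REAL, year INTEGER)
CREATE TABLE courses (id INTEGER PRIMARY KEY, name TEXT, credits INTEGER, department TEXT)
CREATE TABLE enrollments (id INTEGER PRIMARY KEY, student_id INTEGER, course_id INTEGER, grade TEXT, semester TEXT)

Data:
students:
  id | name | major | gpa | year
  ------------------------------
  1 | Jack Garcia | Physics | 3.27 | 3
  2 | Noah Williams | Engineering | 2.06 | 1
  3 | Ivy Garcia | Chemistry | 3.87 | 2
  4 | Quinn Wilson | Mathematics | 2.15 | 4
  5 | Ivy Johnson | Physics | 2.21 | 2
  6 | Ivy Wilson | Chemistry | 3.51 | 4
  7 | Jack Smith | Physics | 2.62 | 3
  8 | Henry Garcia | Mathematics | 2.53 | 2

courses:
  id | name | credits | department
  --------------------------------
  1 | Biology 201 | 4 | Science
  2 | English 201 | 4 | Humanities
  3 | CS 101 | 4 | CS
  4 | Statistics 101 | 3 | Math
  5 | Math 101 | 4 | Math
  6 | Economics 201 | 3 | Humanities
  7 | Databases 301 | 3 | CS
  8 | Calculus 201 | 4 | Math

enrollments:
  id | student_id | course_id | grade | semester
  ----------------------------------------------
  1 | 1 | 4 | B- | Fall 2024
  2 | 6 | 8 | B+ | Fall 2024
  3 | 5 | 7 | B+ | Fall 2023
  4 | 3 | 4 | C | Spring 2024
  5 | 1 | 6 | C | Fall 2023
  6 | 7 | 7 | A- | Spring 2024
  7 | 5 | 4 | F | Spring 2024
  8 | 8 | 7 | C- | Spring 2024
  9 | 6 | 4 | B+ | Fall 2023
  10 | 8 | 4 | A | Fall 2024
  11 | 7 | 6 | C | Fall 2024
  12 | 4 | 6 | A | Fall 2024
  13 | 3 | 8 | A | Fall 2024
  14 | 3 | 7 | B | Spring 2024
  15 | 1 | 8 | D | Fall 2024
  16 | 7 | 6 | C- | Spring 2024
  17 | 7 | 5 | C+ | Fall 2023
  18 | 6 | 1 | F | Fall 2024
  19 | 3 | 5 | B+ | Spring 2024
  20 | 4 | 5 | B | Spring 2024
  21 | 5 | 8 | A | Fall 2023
SELECT department, MAX(credits) AS max_credits FROM courses GROUP BY department HAVING MAX(credits) < 3

Execution result:
(no rows)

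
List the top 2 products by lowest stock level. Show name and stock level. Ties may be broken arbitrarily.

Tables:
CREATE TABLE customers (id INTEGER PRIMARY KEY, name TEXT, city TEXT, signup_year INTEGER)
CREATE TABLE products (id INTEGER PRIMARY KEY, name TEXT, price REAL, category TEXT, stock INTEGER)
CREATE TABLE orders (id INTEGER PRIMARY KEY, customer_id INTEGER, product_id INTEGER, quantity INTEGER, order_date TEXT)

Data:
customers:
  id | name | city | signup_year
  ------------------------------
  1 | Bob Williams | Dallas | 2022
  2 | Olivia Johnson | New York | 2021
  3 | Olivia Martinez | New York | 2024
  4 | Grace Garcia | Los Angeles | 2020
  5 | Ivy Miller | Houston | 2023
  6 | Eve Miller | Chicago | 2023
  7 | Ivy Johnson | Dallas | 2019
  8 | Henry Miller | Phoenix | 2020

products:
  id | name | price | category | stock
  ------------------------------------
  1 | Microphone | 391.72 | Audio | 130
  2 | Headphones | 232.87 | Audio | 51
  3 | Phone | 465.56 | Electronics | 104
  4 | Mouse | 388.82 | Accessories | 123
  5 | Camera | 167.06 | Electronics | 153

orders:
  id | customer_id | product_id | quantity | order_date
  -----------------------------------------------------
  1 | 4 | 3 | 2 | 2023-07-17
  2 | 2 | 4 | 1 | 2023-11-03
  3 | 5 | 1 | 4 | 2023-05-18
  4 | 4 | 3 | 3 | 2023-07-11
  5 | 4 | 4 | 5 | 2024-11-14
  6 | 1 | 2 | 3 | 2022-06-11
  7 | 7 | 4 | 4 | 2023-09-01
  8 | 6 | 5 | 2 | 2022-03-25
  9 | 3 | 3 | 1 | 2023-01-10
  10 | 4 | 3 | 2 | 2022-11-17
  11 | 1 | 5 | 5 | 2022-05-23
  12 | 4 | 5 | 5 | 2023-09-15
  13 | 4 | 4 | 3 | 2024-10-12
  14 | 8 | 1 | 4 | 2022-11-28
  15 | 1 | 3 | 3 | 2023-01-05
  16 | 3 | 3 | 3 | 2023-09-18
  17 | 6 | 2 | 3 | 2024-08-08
SELECT name, stock FROM products ORDER BY stock ASC LIMIT 2

Execution result:
name | stock
Headphones | 51
Phone | 104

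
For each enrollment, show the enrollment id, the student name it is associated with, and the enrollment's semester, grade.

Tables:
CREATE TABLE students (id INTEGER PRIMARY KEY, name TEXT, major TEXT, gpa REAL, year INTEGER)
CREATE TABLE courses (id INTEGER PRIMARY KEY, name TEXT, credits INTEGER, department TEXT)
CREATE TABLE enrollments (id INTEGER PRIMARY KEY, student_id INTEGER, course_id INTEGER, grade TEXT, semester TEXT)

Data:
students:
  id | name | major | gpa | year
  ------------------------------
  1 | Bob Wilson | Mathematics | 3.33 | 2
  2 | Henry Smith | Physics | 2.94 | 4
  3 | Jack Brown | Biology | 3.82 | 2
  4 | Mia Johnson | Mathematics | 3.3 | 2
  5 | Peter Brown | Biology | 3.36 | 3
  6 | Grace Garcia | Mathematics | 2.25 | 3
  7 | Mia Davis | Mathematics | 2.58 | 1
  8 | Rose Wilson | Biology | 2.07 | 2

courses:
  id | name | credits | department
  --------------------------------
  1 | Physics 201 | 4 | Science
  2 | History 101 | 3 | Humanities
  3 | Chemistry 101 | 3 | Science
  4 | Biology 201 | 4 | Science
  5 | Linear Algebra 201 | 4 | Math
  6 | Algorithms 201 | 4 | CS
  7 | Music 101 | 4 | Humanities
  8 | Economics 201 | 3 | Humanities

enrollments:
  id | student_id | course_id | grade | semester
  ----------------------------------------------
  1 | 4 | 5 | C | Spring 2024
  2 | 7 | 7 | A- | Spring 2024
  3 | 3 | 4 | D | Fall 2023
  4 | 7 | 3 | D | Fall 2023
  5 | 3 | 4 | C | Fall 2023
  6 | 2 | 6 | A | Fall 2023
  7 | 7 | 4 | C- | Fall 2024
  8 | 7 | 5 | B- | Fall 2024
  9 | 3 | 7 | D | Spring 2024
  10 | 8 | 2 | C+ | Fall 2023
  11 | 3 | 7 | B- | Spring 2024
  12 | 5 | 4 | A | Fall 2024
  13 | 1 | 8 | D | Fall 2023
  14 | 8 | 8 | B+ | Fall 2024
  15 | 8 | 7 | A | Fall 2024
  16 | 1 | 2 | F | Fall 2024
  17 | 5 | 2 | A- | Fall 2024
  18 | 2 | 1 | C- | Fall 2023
SELECT c.id, p.name AS student, c.semester, c.grade FROM enrollments c JOIN students p ON c.student_id = p.id

Execution result:
id | student | semester | grade
1 | Mia Johnson | Spring 2024 | C
2 | Mia Davis | Spring 2024 | A-
3 | Jack Brown | Fall 2023 | D
4 | Mia Davis | Fall 2023 | D
5 | Jack Brown | Fall 2023 | C
6 | Henry Smith | Fall 2023 | A
7 | Mia Davis | Fall 2024 | C-
8 | Mia Davis | Fall 2024 | B-
9 | Jack Brown | Spring 2024 | D
10 | Rose Wilson | Fall 2023 | C+
11 | Jack Brown | Spring 2024 | B-
12 | Peter Brown | Fall 2024 | A
13 | Bob Wilson | Fall 2023 | D
14 | Rose Wilson | Fall 2024 | B+
15 | Rose Wilson | Fall 2024 | A
16 | Bob Wilson | Fall 2024 | F
17 | Peter Brown | Fall 2024 | A-
18 | Henry Smith | Fall 2023 | C-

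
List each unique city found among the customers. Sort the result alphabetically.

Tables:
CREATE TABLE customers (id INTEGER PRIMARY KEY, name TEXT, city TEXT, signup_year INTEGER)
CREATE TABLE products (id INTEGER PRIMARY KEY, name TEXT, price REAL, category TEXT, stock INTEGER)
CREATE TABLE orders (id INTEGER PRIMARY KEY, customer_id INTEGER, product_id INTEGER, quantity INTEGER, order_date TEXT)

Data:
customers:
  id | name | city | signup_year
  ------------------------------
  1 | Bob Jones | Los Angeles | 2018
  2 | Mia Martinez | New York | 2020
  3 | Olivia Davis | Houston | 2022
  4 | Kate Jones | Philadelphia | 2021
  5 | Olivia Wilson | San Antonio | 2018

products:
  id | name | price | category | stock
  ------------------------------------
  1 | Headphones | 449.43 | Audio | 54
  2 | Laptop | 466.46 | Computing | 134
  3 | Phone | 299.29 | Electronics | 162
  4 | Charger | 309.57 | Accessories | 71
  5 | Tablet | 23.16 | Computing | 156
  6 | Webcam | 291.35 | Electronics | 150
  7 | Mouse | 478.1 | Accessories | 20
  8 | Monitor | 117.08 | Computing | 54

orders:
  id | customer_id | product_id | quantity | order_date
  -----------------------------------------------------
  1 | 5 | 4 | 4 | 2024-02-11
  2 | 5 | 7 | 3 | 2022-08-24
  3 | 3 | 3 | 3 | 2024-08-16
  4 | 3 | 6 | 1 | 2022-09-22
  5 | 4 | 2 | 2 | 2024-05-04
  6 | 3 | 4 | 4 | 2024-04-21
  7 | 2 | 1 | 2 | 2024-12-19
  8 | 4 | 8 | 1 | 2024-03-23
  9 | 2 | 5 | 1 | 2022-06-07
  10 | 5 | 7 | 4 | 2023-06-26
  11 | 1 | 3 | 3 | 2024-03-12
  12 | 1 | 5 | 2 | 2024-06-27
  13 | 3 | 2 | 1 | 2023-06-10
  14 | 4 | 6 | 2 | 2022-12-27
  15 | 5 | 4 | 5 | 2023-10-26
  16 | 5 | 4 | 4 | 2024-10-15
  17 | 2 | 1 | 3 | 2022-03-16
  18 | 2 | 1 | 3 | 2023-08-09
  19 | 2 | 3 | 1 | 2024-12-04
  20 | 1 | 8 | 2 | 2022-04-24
SELECT DISTINCT city FROM customers ORDER BY city

Execution result:
city
Houston
Los Angeles
New York
Philadelphia
San Antonio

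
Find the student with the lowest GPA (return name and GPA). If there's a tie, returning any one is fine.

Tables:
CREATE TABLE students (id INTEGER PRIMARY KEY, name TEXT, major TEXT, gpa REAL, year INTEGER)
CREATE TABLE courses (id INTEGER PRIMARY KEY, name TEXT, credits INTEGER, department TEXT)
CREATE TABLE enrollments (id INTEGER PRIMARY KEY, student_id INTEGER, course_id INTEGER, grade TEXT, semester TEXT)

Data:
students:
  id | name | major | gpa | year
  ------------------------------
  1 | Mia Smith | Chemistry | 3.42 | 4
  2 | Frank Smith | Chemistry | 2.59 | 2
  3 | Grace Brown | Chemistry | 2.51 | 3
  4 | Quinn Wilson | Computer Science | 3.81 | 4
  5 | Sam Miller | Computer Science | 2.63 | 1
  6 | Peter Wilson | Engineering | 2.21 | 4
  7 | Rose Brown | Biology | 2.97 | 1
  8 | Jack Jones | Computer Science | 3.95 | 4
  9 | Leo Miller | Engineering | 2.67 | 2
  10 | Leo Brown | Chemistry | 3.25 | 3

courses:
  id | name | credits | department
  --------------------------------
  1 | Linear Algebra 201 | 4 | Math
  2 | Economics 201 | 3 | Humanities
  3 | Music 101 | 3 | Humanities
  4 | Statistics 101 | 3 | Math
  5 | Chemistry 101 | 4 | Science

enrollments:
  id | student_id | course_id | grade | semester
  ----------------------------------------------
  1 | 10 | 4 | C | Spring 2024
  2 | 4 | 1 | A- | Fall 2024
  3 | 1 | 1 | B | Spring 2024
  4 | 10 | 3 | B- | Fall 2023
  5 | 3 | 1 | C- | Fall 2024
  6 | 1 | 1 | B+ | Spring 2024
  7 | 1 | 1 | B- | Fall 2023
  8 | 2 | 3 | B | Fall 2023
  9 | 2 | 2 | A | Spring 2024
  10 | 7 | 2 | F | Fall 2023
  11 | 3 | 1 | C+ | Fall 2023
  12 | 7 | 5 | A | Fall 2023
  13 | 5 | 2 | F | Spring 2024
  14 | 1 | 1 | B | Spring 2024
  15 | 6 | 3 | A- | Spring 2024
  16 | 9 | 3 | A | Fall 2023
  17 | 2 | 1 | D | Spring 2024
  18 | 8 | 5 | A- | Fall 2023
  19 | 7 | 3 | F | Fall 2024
SELECT name, gpa FROM students ORDER BY gpa ASC LIMIT 1

Execution result:
name | gpa
Peter Wilson | 2.21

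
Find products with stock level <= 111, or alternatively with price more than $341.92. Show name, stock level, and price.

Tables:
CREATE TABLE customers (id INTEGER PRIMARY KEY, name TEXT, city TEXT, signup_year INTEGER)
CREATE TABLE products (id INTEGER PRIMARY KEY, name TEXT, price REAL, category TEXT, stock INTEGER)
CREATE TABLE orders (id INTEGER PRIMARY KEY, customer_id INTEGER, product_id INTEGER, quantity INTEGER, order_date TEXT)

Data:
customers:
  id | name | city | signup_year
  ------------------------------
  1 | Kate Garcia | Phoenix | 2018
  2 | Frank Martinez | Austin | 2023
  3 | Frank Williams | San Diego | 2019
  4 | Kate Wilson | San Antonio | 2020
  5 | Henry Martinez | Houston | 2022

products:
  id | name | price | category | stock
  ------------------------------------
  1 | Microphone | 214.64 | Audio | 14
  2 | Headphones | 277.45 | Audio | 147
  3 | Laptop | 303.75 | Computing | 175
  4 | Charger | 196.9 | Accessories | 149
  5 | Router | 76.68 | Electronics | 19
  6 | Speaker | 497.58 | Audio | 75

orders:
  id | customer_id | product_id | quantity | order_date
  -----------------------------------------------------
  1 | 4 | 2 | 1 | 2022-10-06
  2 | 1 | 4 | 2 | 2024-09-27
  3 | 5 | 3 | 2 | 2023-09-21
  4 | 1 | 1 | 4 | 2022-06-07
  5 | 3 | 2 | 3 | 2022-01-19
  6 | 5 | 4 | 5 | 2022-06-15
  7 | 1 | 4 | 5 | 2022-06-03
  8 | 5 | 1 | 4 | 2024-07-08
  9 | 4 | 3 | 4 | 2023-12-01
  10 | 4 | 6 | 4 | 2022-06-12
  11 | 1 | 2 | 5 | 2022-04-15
SELECT name, stock, price FROM products WHERE stock <= 111 OR price > 341.92

Execution result:
name | stock | price
Microphone | 14 | 214.64
Router | 19 | 76.68
Speaker | 75 | 497.58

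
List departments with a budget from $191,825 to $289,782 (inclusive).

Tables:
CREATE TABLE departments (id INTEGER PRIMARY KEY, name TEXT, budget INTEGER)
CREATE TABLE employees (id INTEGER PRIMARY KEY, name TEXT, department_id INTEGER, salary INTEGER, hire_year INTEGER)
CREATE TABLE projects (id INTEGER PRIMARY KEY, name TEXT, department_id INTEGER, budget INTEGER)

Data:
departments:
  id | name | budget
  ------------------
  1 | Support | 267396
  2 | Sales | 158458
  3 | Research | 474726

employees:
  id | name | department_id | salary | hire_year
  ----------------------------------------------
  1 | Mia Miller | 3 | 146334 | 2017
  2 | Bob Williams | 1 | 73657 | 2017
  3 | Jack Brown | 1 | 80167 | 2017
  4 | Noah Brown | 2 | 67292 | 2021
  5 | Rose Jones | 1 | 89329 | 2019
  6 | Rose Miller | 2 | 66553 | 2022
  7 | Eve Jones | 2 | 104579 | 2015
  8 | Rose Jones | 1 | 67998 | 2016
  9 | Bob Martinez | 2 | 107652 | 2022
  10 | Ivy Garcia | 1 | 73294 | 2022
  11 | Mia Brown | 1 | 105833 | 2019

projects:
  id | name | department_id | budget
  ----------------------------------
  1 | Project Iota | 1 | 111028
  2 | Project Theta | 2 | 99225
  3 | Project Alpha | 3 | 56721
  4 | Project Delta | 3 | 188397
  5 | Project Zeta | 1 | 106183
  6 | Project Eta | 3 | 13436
SELECT name, budget FROM departments WHERE budget BETWEEN 191825 AND 289782

Execution result:
name | budget
Support | 267396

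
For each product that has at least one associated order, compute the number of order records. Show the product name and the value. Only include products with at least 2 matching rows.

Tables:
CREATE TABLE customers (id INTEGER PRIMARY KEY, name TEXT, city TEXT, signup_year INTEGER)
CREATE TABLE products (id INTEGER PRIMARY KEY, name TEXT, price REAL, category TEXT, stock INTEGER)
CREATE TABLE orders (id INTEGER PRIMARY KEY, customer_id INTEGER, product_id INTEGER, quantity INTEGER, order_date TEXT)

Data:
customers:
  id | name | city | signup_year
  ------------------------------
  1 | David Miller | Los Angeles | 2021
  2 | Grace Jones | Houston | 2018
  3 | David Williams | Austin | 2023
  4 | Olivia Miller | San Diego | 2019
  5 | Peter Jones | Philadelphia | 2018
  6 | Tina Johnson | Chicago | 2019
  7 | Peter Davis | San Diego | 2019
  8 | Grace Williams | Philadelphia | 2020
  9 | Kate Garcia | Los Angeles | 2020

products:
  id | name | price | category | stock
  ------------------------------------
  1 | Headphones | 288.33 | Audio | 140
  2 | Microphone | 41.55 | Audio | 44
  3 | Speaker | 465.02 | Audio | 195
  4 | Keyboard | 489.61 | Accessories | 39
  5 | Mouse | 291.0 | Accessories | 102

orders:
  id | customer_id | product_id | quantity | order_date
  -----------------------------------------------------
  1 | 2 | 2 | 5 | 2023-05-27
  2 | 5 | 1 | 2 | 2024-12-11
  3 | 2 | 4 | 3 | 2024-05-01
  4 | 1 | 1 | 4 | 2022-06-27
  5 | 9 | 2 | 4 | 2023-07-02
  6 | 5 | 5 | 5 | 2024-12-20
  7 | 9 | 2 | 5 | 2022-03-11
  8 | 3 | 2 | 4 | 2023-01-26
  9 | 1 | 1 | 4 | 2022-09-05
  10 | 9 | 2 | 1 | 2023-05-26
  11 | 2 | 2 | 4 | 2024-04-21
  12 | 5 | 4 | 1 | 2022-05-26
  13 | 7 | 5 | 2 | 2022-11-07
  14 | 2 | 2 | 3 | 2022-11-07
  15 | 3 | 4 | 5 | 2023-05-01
SELECT p.name, COUNT(*) AS n FROM orders c JOIN products p ON c.product_id = p.id GROUP BY p.id, p.name HAVING COUNT(*) >= 2

Execution result:
name | n
Headphones | 3
Microphone | 7
Keyboard | 3
Mouse | 2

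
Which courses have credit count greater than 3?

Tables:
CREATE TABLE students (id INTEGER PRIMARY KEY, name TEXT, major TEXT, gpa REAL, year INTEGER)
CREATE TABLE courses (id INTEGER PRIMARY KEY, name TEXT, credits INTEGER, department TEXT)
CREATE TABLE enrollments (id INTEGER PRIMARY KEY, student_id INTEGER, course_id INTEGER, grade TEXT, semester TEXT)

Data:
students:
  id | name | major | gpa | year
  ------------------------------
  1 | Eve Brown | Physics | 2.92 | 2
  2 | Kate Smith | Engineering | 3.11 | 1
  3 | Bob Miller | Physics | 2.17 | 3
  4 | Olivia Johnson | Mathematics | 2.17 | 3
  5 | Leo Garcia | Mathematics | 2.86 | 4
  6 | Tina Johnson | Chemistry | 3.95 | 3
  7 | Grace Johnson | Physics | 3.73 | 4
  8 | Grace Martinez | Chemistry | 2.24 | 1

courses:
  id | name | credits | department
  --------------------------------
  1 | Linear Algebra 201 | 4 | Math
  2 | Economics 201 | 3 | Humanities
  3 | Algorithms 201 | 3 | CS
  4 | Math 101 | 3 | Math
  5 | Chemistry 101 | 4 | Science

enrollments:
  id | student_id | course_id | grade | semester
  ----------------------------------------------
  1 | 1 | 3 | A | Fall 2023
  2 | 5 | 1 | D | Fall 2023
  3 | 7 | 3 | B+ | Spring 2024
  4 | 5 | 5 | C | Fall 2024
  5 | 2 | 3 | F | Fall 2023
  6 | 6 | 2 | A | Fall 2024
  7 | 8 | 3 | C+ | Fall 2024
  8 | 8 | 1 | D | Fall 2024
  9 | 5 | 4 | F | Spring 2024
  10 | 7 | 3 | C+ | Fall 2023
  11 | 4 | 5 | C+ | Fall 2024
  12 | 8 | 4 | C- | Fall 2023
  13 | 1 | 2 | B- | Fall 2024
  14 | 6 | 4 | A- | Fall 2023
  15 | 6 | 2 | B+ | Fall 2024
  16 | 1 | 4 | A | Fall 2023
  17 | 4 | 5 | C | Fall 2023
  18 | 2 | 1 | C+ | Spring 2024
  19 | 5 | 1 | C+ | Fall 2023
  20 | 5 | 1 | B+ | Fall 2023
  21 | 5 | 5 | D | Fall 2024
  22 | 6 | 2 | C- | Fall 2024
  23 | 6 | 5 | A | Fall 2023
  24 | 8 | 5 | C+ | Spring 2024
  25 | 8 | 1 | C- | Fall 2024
SELECT name, credits FROM courses WHERE credits > 3

Execution result:
name | credits
Linear Algebra 201 | 4
Chemistry 101 | 4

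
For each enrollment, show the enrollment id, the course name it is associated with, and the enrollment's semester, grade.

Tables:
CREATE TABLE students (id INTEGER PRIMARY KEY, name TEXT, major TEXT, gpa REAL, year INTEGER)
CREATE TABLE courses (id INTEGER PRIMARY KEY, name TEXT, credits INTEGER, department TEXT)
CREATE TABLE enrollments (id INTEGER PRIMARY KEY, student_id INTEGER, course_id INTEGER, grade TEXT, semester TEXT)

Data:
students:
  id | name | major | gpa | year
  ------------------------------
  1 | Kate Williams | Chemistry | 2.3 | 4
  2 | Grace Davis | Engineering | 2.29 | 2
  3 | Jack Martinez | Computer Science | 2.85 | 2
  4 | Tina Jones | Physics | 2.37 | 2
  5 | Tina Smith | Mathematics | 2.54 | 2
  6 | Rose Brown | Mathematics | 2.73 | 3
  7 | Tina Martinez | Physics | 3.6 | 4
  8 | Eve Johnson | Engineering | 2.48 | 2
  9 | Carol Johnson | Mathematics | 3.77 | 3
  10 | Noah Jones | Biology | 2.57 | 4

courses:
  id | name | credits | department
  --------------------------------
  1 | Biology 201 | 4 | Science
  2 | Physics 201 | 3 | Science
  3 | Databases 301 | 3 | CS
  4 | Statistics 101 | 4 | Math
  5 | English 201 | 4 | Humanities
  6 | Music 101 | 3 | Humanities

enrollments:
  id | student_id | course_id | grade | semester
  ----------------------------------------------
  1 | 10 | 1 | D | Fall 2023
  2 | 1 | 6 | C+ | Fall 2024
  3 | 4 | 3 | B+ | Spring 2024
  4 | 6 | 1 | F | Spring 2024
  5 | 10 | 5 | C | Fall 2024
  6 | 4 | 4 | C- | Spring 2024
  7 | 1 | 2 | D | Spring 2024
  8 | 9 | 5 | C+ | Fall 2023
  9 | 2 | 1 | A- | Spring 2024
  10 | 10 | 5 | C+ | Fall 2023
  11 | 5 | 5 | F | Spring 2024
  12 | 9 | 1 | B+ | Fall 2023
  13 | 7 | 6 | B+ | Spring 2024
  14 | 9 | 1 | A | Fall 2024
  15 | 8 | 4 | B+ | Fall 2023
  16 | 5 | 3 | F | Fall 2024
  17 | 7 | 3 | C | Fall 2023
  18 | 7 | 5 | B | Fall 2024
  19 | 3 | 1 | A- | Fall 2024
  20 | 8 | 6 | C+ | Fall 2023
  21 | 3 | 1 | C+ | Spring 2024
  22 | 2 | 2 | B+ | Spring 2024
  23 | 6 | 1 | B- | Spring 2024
SELECT c.id, p.name AS course, c.semester, c.grade FROM enrollments c JOIN courses p ON c.course_id = p.id

Execution result:
id | course | semester | grade
1 | Biology 201 | Fall 2023 | D
2 | Music 101 | Fall 2024 | C+
3 | Databases 301 | Spring 2024 | B+
4 | Biology 201 | Spring 2024 | F
5 | English 201 | Fall 2024 | C
6 | Statistics 101 | Spring 2024 | C-
7 | Physics 201 | Spring 2024 | D
8 | English 201 | Fall 2023 | C+
9 | Biology 201 | Spring 2024 | A-
10 | English 201 | Fall 2023 | C+
11 | English 201 | Spring 2024 | F
12 | Biology 201 | Fall 2023 | B+
13 | Music 101 | Spring 2024 | B+
14 | Biology 201 | Fall 2024 | A
15 | Statistics 101 | Fall 2023 | B+
16 | Databases 301 | Fall 2024 | F
17 | Databases 301 | Fall 2023 | C
18 | English 201 | Fall 2024 | B
19 | Biology 201 | Fall 2024 | A-
20 | Music 101 | Fall 2023 | C+
21 | Biology 201 | Spring 2024 | C+
22 | Physics 201 | Spring 2024 | B+
23 | Biology 201 | Spring 2024 | B-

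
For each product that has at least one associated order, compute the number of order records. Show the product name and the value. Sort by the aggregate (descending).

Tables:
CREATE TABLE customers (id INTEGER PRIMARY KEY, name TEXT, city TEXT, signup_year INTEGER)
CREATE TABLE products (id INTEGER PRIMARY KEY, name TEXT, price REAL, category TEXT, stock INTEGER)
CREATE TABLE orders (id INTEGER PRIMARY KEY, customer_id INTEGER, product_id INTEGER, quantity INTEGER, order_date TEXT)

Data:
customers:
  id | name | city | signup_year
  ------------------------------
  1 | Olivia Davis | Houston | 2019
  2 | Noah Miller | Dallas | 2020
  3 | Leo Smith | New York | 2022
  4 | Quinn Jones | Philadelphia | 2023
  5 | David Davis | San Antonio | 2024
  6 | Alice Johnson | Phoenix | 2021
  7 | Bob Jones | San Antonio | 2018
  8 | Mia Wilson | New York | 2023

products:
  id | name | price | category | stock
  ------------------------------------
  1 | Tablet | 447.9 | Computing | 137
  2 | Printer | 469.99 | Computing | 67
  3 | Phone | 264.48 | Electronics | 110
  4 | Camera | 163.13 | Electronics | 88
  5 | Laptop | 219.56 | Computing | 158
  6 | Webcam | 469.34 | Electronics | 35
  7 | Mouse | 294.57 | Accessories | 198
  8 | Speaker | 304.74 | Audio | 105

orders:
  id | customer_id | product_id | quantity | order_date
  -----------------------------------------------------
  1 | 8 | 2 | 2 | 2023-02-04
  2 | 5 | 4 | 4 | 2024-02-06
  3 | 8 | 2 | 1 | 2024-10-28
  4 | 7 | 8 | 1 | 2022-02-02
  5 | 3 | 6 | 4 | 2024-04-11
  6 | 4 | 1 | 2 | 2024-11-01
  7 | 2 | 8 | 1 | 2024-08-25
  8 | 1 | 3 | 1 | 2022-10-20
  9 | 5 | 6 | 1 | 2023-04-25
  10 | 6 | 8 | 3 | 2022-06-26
SELECT p.name, COUNT(*) AS n FROM orders c JOIN products p ON c.product_id = p.id GROUP BY p.id, p.name ORDER BY n DESC

Execution result:
name | n
Speaker | 3
Printer | 2
Webcam | 2
Tablet | 1
Phone | 1
Camera | 1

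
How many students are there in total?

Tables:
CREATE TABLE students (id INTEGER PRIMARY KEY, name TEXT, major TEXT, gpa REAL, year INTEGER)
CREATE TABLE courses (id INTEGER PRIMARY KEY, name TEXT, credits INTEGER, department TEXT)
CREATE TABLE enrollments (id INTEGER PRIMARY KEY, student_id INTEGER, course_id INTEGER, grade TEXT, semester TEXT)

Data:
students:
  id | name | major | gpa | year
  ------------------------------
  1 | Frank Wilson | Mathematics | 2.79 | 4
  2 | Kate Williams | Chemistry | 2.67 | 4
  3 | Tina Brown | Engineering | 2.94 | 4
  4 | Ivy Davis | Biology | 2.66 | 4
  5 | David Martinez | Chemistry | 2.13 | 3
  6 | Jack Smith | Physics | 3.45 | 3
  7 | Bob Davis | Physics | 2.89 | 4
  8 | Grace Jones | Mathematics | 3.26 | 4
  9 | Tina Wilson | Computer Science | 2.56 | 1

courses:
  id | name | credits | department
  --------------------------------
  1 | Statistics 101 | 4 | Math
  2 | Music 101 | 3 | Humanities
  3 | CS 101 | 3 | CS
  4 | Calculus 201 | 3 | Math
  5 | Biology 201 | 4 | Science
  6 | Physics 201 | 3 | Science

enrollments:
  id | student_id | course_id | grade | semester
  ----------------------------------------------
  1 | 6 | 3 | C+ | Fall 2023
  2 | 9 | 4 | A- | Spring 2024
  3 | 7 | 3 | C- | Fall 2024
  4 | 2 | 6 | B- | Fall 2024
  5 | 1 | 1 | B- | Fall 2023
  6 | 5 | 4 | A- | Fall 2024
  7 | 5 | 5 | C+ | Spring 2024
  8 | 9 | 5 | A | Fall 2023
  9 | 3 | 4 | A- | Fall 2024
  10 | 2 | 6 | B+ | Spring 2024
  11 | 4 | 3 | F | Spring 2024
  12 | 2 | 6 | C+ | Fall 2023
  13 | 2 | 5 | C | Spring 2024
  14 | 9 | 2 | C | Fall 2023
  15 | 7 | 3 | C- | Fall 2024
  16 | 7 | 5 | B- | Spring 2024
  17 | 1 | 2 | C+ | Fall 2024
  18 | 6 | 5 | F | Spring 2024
SELECT COUNT(*) FROM students

Execution result:
9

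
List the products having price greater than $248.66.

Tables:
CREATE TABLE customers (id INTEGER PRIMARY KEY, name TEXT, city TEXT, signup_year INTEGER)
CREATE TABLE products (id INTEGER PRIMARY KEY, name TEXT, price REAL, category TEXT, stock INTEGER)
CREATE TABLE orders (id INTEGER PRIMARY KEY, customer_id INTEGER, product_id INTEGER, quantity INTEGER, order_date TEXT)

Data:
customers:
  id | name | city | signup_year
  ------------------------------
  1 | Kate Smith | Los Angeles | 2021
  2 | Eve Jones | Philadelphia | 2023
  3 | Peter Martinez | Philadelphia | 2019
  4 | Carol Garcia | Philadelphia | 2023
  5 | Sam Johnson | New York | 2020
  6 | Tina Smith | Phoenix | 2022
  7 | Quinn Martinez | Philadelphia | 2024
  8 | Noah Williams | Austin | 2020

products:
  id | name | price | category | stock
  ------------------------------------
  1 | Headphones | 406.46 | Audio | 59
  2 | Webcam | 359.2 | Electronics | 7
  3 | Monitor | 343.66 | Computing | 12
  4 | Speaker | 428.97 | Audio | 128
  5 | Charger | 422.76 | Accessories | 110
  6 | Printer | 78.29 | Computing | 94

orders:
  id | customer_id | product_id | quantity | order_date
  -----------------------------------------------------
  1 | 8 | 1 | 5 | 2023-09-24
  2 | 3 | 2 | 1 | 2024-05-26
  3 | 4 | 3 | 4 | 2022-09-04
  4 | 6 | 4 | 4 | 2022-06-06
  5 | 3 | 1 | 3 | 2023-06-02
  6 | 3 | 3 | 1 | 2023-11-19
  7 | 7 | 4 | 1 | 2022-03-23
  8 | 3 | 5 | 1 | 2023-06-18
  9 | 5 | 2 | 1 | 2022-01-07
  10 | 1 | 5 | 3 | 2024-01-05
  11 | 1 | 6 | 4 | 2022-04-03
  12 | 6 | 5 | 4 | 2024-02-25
SELECT name, price FROM products WHERE price > 248.66

Execution result:
name | price
Headphones | 406.46
Webcam | 359.20
Monitor | 343.66
Speaker | 428.97
Charger | 422.76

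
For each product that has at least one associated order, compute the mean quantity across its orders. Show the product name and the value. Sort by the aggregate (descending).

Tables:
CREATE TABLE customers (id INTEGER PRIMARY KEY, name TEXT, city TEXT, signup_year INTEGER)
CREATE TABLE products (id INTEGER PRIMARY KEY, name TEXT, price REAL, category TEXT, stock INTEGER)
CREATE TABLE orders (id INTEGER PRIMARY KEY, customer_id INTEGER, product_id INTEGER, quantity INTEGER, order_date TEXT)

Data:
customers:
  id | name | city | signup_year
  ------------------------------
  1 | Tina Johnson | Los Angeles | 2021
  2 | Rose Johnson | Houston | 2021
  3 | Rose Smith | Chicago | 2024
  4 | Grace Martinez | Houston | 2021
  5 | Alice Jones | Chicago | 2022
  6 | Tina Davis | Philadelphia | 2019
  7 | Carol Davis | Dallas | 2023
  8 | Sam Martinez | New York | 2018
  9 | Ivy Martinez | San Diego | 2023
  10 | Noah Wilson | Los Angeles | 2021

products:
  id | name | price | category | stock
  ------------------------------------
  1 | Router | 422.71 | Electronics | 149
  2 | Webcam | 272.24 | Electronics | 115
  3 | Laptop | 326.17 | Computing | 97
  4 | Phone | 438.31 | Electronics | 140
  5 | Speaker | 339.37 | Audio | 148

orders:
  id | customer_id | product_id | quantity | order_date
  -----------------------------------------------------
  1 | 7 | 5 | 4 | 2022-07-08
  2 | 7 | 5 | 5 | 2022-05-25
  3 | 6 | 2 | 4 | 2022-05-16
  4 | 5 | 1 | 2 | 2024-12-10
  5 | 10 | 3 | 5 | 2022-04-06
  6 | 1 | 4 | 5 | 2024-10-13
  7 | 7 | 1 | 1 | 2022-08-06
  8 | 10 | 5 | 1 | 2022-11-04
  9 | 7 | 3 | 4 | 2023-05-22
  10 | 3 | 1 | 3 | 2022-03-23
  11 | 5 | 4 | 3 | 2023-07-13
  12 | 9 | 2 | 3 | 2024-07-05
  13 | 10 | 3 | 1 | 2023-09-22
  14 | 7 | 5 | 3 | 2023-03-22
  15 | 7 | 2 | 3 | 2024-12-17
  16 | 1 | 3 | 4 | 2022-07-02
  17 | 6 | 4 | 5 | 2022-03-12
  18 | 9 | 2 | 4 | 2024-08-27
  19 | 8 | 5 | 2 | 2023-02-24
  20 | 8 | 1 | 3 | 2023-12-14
SELECT p.name, AVG(c.quantity) AS avg_quantity FROM orders c JOIN products p ON c.product_id = p.id GROUP BY p.id, p.name ORDER BY avg_quantity DESC

Execution result:
name | avg_quantity
Phone | 4.33
Webcam | 3.50
Laptop | 3.50
Speaker | 3.00
Router | 2.25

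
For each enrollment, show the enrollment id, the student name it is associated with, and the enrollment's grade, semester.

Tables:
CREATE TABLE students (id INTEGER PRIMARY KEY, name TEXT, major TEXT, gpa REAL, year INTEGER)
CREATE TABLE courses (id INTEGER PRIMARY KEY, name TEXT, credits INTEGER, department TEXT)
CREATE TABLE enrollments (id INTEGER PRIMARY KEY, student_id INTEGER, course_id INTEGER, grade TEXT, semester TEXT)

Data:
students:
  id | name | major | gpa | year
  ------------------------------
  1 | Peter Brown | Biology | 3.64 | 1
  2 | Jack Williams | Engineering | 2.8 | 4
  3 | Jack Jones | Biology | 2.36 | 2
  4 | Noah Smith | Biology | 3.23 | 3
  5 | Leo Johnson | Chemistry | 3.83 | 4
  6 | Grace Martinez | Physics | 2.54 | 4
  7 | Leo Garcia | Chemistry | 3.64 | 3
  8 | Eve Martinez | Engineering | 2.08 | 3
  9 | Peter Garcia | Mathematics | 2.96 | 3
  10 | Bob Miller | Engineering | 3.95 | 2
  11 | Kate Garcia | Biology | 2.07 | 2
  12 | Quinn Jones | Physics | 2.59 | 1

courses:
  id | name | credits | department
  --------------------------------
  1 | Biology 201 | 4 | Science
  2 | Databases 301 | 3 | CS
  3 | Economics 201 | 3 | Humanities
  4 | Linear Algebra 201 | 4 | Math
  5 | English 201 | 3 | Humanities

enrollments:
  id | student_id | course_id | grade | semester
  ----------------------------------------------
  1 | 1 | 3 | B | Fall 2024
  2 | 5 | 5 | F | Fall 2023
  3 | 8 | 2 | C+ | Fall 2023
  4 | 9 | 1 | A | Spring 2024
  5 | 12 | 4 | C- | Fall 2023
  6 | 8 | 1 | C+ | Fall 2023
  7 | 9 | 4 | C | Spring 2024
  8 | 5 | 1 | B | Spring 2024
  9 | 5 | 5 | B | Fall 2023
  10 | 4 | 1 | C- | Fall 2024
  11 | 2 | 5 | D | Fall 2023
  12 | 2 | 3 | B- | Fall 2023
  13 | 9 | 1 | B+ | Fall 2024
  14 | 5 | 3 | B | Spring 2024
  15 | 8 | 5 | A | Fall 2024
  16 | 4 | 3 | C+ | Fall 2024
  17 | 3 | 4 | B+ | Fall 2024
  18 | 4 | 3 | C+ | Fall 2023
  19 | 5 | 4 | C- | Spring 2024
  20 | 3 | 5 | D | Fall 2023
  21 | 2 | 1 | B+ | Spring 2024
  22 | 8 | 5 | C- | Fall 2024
SELECT c.id, p.name AS student, c.grade, c.semester FROM enrollments c JOIN students p ON c.student_id = p.id

Execution result:
id | student | grade | semester
1 | Peter Brown | B | Fall 2024
2 | Leo Johnson | F | Fall 2023
3 | Eve Martinez | C+ | Fall 2023
4 | Peter Garcia | A | Spring 2024
5 | Quinn Jones | C- | Fall 2023
6 | Eve Martinez | C+ | Fall 2023
7 | Peter Garcia | C | Spring 2024
8 | Leo Johnson | B | Spring 2024
9 | Leo Johnson | B | Fall 2023
10 | Noah Smith | C- | Fall 2024
11 | Jack Williams | D | Fall 2023
12 | Jack Williams | B- | Fall 2023
13 | Peter Garcia | B+ | Fall 2024
14 | Leo Johnson | B | Spring 2024
15 | Eve Martinez | A | Fall 2024
16 | Noah Smith | C+ | Fall 2024
17 | Jack Jones | B+ | Fall 2024
18 | Noah Smith | C+ | Fall 2023
19 | Leo Johnson | C- | Spring 2024
20 | Jack Jones | D | Fall 2023
21 | Jack Williams | B+ | Spring 2024
22 | Eve Martinez | C- | Fall 2024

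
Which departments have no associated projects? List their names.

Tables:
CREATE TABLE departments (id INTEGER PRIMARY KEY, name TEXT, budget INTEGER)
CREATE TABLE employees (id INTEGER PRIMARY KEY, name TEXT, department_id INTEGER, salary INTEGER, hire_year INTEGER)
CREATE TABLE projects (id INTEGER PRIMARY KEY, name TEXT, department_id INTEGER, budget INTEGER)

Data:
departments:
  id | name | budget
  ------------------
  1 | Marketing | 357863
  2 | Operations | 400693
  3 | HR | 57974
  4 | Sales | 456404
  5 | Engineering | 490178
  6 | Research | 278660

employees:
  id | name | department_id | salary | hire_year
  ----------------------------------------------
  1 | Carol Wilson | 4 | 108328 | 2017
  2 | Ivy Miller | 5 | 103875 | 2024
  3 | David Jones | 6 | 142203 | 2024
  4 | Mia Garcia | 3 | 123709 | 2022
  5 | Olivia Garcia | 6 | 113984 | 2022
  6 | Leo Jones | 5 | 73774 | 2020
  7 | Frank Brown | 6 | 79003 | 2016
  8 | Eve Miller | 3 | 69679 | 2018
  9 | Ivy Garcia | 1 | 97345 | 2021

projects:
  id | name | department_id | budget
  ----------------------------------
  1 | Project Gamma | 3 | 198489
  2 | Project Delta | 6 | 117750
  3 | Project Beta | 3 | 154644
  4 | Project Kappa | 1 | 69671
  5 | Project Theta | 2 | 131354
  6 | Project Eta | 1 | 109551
SELECT p.name FROM departments p LEFT JOIN projects c ON c.department_id = p.id WHERE c.id IS NULL

Execution result:
name
Sales
Engineering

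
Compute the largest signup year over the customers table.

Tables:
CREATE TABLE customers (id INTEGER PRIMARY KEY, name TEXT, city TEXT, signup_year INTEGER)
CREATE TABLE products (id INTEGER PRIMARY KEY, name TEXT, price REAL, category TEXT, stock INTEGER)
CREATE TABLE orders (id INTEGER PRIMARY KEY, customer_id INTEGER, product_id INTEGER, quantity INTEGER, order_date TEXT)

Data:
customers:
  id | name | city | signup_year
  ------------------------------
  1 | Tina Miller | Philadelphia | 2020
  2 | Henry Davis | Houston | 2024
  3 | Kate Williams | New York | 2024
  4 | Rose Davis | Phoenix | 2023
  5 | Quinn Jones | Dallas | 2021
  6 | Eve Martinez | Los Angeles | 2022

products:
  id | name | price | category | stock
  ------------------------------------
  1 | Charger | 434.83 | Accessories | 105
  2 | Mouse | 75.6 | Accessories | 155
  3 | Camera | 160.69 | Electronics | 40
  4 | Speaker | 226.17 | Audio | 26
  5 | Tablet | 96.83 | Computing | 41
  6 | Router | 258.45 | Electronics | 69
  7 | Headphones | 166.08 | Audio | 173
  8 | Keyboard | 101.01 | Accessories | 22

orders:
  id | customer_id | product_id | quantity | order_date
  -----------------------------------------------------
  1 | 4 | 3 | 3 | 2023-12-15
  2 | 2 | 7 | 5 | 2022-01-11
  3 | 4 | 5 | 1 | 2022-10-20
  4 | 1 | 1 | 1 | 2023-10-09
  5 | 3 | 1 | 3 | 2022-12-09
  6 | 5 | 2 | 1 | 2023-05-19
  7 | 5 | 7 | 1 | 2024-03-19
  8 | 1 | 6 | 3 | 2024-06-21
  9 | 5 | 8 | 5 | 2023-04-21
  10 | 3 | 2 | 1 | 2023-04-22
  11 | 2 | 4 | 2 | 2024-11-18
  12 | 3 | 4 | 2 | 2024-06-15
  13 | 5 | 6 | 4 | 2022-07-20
SELECT MAX(signup_year) FROM customers

Execution result:
2024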